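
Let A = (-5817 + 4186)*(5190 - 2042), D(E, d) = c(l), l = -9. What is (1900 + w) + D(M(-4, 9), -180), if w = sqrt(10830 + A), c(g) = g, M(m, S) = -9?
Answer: 1891 + I*sqrt(5123558) ≈ 1891.0 + 2263.5*I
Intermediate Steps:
D(E, d) = -9
A = -5134388 (A = -1631*3148 = -5134388)
w = I*sqrt(5123558) (w = sqrt(10830 - 5134388) = sqrt(-5123558) = I*sqrt(5123558) ≈ 2263.5*I)
(1900 + w) + D(M(-4, 9), -180) = (1900 + I*sqrt(5123558)) - 9 = 1891 + I*sqrt(5123558)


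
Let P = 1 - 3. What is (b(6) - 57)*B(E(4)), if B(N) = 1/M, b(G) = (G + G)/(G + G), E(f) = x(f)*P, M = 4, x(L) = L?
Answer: -14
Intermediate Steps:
P = -2
E(f) = -2*f (E(f) = f*(-2) = -2*f)
b(G) = 1 (b(G) = (2*G)/((2*G)) = (2*G)*(1/(2*G)) = 1)
B(N) = ¼ (B(N) = 1/4 = ¼)
(b(6) - 57)*B(E(4)) = (1 - 57)*(¼) = -56*¼ = -14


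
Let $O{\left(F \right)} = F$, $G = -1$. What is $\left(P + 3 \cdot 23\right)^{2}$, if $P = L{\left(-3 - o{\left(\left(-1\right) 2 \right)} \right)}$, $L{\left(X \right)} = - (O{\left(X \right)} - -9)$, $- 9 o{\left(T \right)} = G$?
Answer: $\frac{322624}{81} \approx 3983.0$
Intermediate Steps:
$o{\left(T \right)} = \frac{1}{9}$ ($o{\left(T \right)} = \left(- \frac{1}{9}\right) \left(-1\right) = \frac{1}{9}$)
$L{\left(X \right)} = -9 - X$ ($L{\left(X \right)} = - (X - -9) = - (X + 9) = - (9 + X) = -9 - X$)
$P = - \frac{53}{9}$ ($P = -9 - \left(-3 - \frac{1}{9}\right) = -9 - - \frac{28}{9} = -9 + \frac{28}{9} = - \frac{53}{9} \approx -5.8889$)
$\left(P + 3 \cdot 23\right)^{2} = \left(- \frac{53}{9} + 3 \cdot 23\right)^{2} = \left(- \frac{53}{9} + 69\right)^{2} = \left(\frac{568}{9}\right)^{2} = \frac{322624}{81}$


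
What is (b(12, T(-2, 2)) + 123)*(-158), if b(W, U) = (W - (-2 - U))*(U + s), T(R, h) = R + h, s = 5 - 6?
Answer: -17222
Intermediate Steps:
s = -1
b(W, U) = (-1 + U)*(2 + U + W) (b(W, U) = (W - (-2 - U))*(U - 1) = (W + (2 + U))*(-1 + U) = (2 + U + W)*(-1 + U) = (-1 + U)*(2 + U + W))
(b(12, T(-2, 2)) + 123)*(-158) = ((-2 + (-2 + 2) + (-2 + 2)**2 - 1*12 + (-2 + 2)*12) + 123)*(-158) = ((-2 + 0 + 0**2 - 12 + 0*12) + 123)*(-158) = ((-2 + 0 + 0 - 12 + 0) + 123)*(-158) = (-14 + 123)*(-158) = 109*(-158) = -17222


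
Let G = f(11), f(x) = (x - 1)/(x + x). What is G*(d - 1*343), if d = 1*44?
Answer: -1495/11 ≈ -135.91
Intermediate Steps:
f(x) = (-1 + x)/(2*x) (f(x) = (-1 + x)/((2*x)) = (-1 + x)*(1/(2*x)) = (-1 + x)/(2*x))
d = 44
G = 5/11 (G = (1/2)*(-1 + 11)/11 = (1/2)*(1/11)*10 = 5/11 ≈ 0.45455)
G*(d - 1*343) = 5*(44 - 1*343)/11 = 5*(44 - 343)/11 = (5/11)*(-299) = -1495/11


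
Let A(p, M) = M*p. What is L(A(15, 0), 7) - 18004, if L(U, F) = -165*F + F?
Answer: -19152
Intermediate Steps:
L(U, F) = -164*F
L(A(15, 0), 7) - 18004 = -164*7 - 18004 = -1148 - 18004 = -19152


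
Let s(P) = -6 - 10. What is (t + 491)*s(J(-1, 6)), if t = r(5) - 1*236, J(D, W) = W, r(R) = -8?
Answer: -3952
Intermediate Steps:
s(P) = -16
t = -244 (t = -8 - 1*236 = -8 - 236 = -244)
(t + 491)*s(J(-1, 6)) = (-244 + 491)*(-16) = 247*(-16) = -3952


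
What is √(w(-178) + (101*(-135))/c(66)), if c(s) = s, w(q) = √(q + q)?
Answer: √(-99990 + 968*I*√89)/22 ≈ 0.65567 + 14.388*I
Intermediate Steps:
w(q) = √2*√q (w(q) = √(2*q) = √2*√q)
√(w(-178) + (101*(-135))/c(66)) = √(√2*√(-178) + (101*(-135))/66) = √(√2*(I*√178) - 13635*1/66) = √(2*I*√89 - 4545/22) = √(-4545/22 + 2*I*√89)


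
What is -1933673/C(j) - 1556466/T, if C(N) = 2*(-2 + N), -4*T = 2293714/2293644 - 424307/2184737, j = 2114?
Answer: 65885976251669112428689/8528155972533120 ≈ 7.7257e+6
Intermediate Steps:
T = -2018976319255/10022017823256 (T = -(2293714/2293644 - 424307/2184737)/4 = -(2293714*(1/2293644) - 424307*1/2184737)/4 = -(1146857/1146822 - 424307/2184737)/4 = -¼*2018976319255/2505504455814 = -2018976319255/10022017823256 ≈ -0.20145)
C(N) = -4 + 2*N
-1933673/C(j) - 1556466/T = -1933673/(-4 + 2*2114) - 1556466/(-2018976319255/10022017823256) = -1933673/(-4 + 4228) - 1556466*(-10022017823256/2018976319255) = -1933673/4224 + 15598929993291973296/2018976319255 = 65885976251669112428689/8528155972533120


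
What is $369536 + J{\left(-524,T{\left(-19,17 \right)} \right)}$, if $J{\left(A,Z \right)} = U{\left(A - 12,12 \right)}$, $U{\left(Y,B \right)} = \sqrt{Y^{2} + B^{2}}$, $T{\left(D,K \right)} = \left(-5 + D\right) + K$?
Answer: $369536 + 4 \sqrt{17965} \approx 3.7007 \cdot 10^{5}$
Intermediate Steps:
$T{\left(D,K \right)} = -5 + D + K$
$U{\left(Y,B \right)} = \sqrt{B^{2} + Y^{2}}$
$J{\left(A,Z \right)} = \sqrt{144 + \left(-12 + A\right)^{2}}$ ($J{\left(A,Z \right)} = \sqrt{12^{2} + \left(A - 12\right)^{2}} = \sqrt{144 + \left(-12 + A\right)^{2}}$)
$369536 + J{\left(-524,T{\left(-19,17 \right)} \right)} = 369536 + \sqrt{144 + \left(-12 - 524\right)^{2}} = 369536 + \sqrt{144 + \left(-536\right)^{2}} = 369536 + \sqrt{144 + 287296} = 369536 + \sqrt{287440} = 369536 + 4 \sqrt{17965}$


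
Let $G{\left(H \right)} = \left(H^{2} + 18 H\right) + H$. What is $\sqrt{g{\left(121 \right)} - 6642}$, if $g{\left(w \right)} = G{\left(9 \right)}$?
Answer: $3 i \sqrt{710} \approx 79.938 i$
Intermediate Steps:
$G{\left(H \right)} = H^{2} + 19 H$
$g{\left(w \right)} = 252$ ($g{\left(w \right)} = 9 \left(19 + 9\right) = 9 \cdot 28 = 252$)
$\sqrt{g{\left(121 \right)} - 6642} = \sqrt{252 - 6642} = \sqrt{-6390} = 3 i \sqrt{710}$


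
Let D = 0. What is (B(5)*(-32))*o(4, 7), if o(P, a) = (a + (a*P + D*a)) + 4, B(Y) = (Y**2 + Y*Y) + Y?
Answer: -68640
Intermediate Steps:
B(Y) = Y + 2*Y**2 (B(Y) = (Y**2 + Y**2) + Y = 2*Y**2 + Y = Y + 2*Y**2)
o(P, a) = 4 + a + P*a (o(P, a) = (a + (a*P + 0*a)) + 4 = (a + (P*a + 0)) + 4 = (a + P*a) + 4 = 4 + a + P*a)
(B(5)*(-32))*o(4, 7) = ((5*(1 + 2*5))*(-32))*(4 + 7 + 4*7) = ((5*(1 + 10))*(-32))*(4 + 7 + 28) = ((5*11)*(-32))*39 = (55*(-32))*39 = -1760*39 = -68640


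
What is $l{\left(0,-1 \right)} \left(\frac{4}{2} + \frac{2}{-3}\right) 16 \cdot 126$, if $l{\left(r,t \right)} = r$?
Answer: $0$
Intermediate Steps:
$l{\left(0,-1 \right)} \left(\frac{4}{2} + \frac{2}{-3}\right) 16 \cdot 126 = 0 \left(\frac{4}{2} + \frac{2}{-3}\right) 16 \cdot 126 = 0 \left(4 \cdot \frac{1}{2} + 2 \left(- \frac{1}{3}\right)\right) 16 \cdot 126 = 0 \left(2 - \frac{2}{3}\right) 16 \cdot 126 = 0 \cdot \frac{4}{3} \cdot 16 \cdot 126 = 0 \cdot 16 \cdot 126 = 0 \cdot 126 = 0$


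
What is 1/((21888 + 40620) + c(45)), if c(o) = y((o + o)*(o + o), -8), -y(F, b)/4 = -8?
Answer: 1/62540 ≈ 1.5990e-5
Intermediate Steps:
y(F, b) = 32 (y(F, b) = -4*(-8) = 32)
c(o) = 32
1/((21888 + 40620) + c(45)) = 1/((21888 + 40620) + 32) = 1/(62508 + 32) = 1/62540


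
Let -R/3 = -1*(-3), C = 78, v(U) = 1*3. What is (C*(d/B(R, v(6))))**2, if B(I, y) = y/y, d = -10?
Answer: 608400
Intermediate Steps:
v(U) = 3
R = -9 (R = -(-3)*(-3) = -3*3 = -9)
B(I, y) = 1
(C*(d/B(R, v(6))))**2 = (78*(-10/1))**2 = (78*(-10*1))**2 = (78*(-10))**2 = (-780)**2 = 608400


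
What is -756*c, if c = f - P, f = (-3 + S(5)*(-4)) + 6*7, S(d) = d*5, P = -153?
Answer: -69552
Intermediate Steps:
S(d) = 5*d
f = -61 (f = (-3 + (5*5)*(-4)) + 6*7 = (-3 + 25*(-4)) + 42 = (-3 - 100) + 42 = -103 + 42 = -61)
c = 92 (c = -61 - 1*(-153) = -61 + 153 = 92)
-756*c = -756*92 = -69552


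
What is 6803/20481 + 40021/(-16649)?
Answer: -706406954/340988169 ≈ -2.0716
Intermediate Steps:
6803/20481 + 40021/(-16649) = 6803*(1/20481) + 40021*(-1/16649) = 6803/20481 - 40021/16649 = -706406954/340988169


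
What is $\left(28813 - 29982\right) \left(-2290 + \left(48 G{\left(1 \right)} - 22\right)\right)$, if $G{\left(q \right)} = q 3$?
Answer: $2534392$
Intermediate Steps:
$G{\left(q \right)} = 3 q$
$\left(28813 - 29982\right) \left(-2290 + \left(48 G{\left(1 \right)} - 22\right)\right) = \left(28813 - 29982\right) \left(-2290 - \left(22 - 48 \cdot 3 \cdot 1\right)\right) = - 1169 \left(-2290 + \left(48 \cdot 3 - 22\right)\right) = - 1169 \left(-2290 + \left(144 - 22\right)\right) = - 1169 \left(-2290 + 122\right) = \left(-1169\right) \left(-2168\right) = 2534392$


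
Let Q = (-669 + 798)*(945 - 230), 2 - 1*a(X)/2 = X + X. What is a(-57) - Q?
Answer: -92003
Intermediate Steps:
a(X) = 4 - 4*X (a(X) = 4 - 2*(X + X) = 4 - 4*X)
Q = 92235 (Q = 129*715 = 92235)
a(-57) - Q = (4 - 4*(-57)) - 1*92235 = (4 + 228) - 92235 = 232 - 92235 = -92003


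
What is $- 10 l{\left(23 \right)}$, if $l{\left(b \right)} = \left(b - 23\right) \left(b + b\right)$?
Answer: $0$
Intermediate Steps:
$l{\left(b \right)} = 2 b \left(-23 + b\right)$ ($l{\left(b \right)} = \left(-23 + b\right) 2 b = 2 b \left(-23 + b\right)$)
$- 10 l{\left(23 \right)} = - 10 \cdot 2 \cdot 23 \left(-23 + 23\right) = - 10 \cdot 2 \cdot 23 \cdot 0 = \left(-10\right) 0 = 0$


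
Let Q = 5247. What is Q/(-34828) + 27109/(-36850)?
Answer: -568752101/641705900 ≈ -0.88631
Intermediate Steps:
Q/(-34828) + 27109/(-36850) = 5247/(-34828) + 27109/(-36850) = 5247*(-1/34828) + 27109*(-1/36850) = -5247/34828 - 27109/36850 = -568752101/641705900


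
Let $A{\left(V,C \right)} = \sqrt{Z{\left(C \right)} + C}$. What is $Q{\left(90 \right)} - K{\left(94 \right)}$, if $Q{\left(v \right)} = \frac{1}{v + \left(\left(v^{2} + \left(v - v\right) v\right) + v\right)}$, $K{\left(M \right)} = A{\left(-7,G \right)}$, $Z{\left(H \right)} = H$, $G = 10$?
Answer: $\frac{1}{8280} - 2 \sqrt{5} \approx -4.472$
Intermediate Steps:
$A{\left(V,C \right)} = \sqrt{2} \sqrt{C}$ ($A{\left(V,C \right)} = \sqrt{C + C} = \sqrt{2 C} = \sqrt{2} \sqrt{C}$)
$K{\left(M \right)} = 2 \sqrt{5}$ ($K{\left(M \right)} = \sqrt{2} \sqrt{10} = 2 \sqrt{5}$)
$Q{\left(v \right)} = \frac{1}{v^{2} + 2 v}$ ($Q{\left(v \right)} = \frac{1}{v + \left(\left(v^{2} + 0 v\right) + v\right)} = \frac{1}{v + \left(\left(v^{2} + 0\right) + v\right)} = \frac{1}{v + \left(v^{2} + v\right)} = \frac{1}{v + \left(v + v^{2}\right)} = \frac{1}{v^{2} + 2 v}$)
$Q{\left(90 \right)} - K{\left(94 \right)} = \frac{1}{90 \left(2 + 90\right)} - 2 \sqrt{5} = \frac{1}{90 \cdot 92} - 2 \sqrt{5} = \frac{1}{90} \cdot \frac{1}{92} - 2 \sqrt{5} = \frac{1}{8280} - 2 \sqrt{5}$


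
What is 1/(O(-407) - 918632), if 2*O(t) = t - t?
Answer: -1/918632 ≈ -1.0886e-6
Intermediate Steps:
O(t) = 0 (O(t) = (t - t)/2 = (1/2)*0 = 0)
1/(O(-407) - 918632) = 1/(0 - 918632) = 1/(-918632) = -1/918632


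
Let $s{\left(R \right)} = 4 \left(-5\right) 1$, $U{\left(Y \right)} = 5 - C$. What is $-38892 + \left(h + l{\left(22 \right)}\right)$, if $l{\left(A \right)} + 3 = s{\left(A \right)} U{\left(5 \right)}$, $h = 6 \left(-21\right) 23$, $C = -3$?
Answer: $-41953$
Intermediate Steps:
$h = -2898$ ($h = \left(-126\right) 23 = -2898$)
$U{\left(Y \right)} = 8$ ($U{\left(Y \right)} = 5 - -3 = 5 + 3 = 8$)
$s{\left(R \right)} = -20$ ($s{\left(R \right)} = \left(-20\right) 1 = -20$)
$l{\left(A \right)} = -163$ ($l{\left(A \right)} = -3 - 160 = -163$)
$-38892 + \left(h + l{\left(22 \right)}\right) = -38892 - 3061 = -41953$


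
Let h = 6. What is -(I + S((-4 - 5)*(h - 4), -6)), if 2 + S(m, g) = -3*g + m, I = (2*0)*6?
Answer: 2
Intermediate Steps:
I = 0 (I = 0*6 = 0)
S(m, g) = -2 + m - 3*g (S(m, g) = -2 + (-3*g + m) = -2 + (m - 3*g) = -2 + m - 3*g)
-(I + S((-4 - 5)*(h - 4), -6)) = -(0 + (-2 + (-4 - 5)*(6 - 4) - 3*(-6))) = -(0 + (-2 - 9*2 + 18)) = -(0 + (-2 - 18 + 18)) = -(0 - 2) = -1*(-2) = 2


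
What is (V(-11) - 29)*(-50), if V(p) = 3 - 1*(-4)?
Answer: 1100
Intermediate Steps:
V(p) = 7 (V(p) = 3 + 4 = 7)
(V(-11) - 29)*(-50) = (7 - 29)*(-50) = -22*(-50) = 1100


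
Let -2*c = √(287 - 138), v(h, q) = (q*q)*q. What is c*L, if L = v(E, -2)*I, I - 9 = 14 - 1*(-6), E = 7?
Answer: 116*√149 ≈ 1416.0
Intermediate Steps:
v(h, q) = q³ (v(h, q) = q²*q = q³)
I = 29 (I = 9 + (14 - 1*(-6)) = 9 + (14 + 6) = 9 + 20 = 29)
L = -232 (L = (-2)³*29 = -8*29 = -232)
c = -√149/2 (c = -√(287 - 138)/2 = -√149/2 ≈ -6.1033)
c*L = -√149/2*(-232) = 116*√149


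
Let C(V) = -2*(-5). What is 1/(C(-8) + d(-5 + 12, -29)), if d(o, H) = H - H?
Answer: 1/10 ≈ 0.10000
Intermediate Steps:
d(o, H) = 0
C(V) = 10
1/(C(-8) + d(-5 + 12, -29)) = 1/(10 + 0) = 1/10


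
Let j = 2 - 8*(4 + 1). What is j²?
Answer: 1444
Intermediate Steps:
j = -38 (j = 2 - 8*5 = 2 - 2*20 = 2 - 40 = -38)
j² = (-38)² = 1444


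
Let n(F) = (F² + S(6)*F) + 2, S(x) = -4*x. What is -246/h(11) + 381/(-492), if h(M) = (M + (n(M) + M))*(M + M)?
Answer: -146071/214676 ≈ -0.68043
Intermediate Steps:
n(F) = 2 + F² - 24*F (n(F) = (F² + (-4*6)*F) + 2 = (F² - 24*F) + 2 = 2 + F² - 24*F)
h(M) = 2*M*(2 + M² - 22*M) (h(M) = (M + ((2 + M² - 24*M) + M))*(M + M) = (M + (2 + M² - 23*M))*(2*M) = (2 + M² - 22*M)*(2*M) = 2*M*(2 + M² - 22*M))
-246/h(11) + 381/(-492) = -246*1/(22*(2 + 11² - 22*11)) + 381/(-492) = -246*1/(22*(2 + 121 - 242)) + 381*(-1/492) = -246/(2*11*(-119)) - 127/164 = -246/(-2618) - 127/164 = -246*(-1/2618) - 127/164 = 123/1309 - 127/164 = -146071/214676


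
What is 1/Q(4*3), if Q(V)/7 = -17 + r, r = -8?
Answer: -1/175 ≈ -0.0057143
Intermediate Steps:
Q(V) = -175 (Q(V) = 7*(-17 - 8) = 7*(-25) = -175)
1/Q(4*3) = 1/(-175) = -1/175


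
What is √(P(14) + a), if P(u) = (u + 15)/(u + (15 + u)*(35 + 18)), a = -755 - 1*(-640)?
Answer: 4*I*√17287446/1551 ≈ 10.723*I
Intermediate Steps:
a = -115 (a = -755 + 640 = -115)
P(u) = (15 + u)/(795 + 54*u) (P(u) = (15 + u)/(u + (15 + u)*53) = (15 + u)/(u + (795 + 53*u)) = (15 + u)/(795 + 54*u))
√(P(14) + a) = √((15 + 14)/(3*(265 + 18*14)) - 115) = √((⅓)*29/(265 + 252) - 115) = √((⅓)*29/517 - 115) = √((⅓)*(1/517)*29 - 115) = √(29/1551 - 115) = √(-178336/1551) = 4*I*√17287446/1551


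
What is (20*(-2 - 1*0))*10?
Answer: -400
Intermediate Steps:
(20*(-2 - 1*0))*10 = (20*(-2 + 0))*10 = (20*(-2))*10 = -40*10 = -400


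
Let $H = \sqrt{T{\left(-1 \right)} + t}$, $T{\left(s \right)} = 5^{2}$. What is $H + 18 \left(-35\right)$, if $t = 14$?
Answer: $-630 + \sqrt{39} \approx -623.75$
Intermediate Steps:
$T{\left(s \right)} = 25$
$H = \sqrt{39}$ ($H = \sqrt{25 + 14} = \sqrt{39} \approx 6.245$)
$H + 18 \left(-35\right) = \sqrt{39} + 18 \left(-35\right) = \sqrt{39} - 630 = -630 + \sqrt{39}$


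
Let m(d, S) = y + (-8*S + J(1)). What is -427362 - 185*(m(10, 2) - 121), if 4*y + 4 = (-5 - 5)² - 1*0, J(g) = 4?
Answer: -407197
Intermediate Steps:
y = 24 (y = -1 + ((-5 - 5)² - 1*0)/4 = -1 + ((-10)² + 0)/4 = -1 + (100 + 0)/4 = -1 + (¼)*100 = -1 + 25 = 24)
m(d, S) = 28 - 8*S (m(d, S) = 24 + (-8*S + 4) = 24 + (4 - 8*S) = 28 - 8*S)
-427362 - 185*(m(10, 2) - 121) = -427362 - 185*((28 - 8*2) - 121) = -427362 - 185*((28 - 16) - 121) = -427362 - 185*(12 - 121) = -427362 - 185*(-109) = -427362 + 20165 = -407197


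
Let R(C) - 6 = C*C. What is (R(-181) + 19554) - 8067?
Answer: 44254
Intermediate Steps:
R(C) = 6 + C² (R(C) = 6 + C*C = 6 + C²)
(R(-181) + 19554) - 8067 = ((6 + (-181)²) + 19554) - 8067 = ((6 + 32761) + 19554) - 8067 = (32767 + 19554) - 8067 = 52321 - 8067 = 44254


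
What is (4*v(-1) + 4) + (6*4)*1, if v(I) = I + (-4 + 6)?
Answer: 32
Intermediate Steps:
v(I) = 2 + I (v(I) = I + 2 = 2 + I)
(4*v(-1) + 4) + (6*4)*1 = (4*(2 - 1) + 4) + (6*4)*1 = (4*1 + 4) + 24*1 = (4 + 4) + 24 = 8 + 24 = 32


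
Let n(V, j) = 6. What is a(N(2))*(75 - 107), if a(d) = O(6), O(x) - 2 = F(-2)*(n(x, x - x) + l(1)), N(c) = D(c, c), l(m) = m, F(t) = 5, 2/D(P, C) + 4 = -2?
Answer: -1184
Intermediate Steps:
D(P, C) = -⅓ (D(P, C) = 2/(-4 - 2) = 2/(-6) = 2*(-⅙) = -⅓)
N(c) = -⅓
O(x) = 37 (O(x) = 2 + 5*(6 + 1) = 2 + 5*7 = 2 + 35 = 37)
a(d) = 37
a(N(2))*(75 - 107) = 37*(75 - 107) = 37*(-32) = -1184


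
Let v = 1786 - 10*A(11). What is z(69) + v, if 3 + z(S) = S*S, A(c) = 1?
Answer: 6534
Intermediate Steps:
z(S) = -3 + S**2 (z(S) = -3 + S*S = -3 + S**2)
v = 1776 (v = 1786 - 10 = 1776)
z(69) + v = (-3 + 69**2) + 1776 = (-3 + 4761) + 1776 = 4758 + 1776 = 6534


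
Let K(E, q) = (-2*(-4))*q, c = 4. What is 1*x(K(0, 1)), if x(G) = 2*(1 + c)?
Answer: 10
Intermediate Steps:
K(E, q) = 8*q
x(G) = 10 (x(G) = 2*(1 + 4) = 2*5 = 10)
1*x(K(0, 1)) = 1*10 = 10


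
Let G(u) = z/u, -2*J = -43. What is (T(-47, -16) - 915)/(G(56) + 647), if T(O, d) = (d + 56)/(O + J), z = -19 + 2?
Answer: -523544/369393 ≈ -1.4173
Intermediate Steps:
J = 43/2 (J = -1/2*(-43) = 43/2 ≈ 21.500)
z = -17
G(u) = -17/u
T(O, d) = (56 + d)/(43/2 + O) (T(O, d) = (d + 56)/(O + 43/2) = (56 + d)/(43/2 + O))
(T(-47, -16) - 915)/(G(56) + 647) = (2*(56 - 16)/(43 + 2*(-47)) - 915)/(-17/56 + 647) = (2*40/(43 - 94) - 915)/(-17*1/56 + 647) = (2*40/(-51) - 915)/(-17/56 + 647) = (2*(-1/51)*40 - 915)/(36215/56) = (-80/51 - 915)*(56/36215) = -46745/51*56/36215 = -523544/369393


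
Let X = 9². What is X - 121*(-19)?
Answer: 2380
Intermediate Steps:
X = 81
X - 121*(-19) = 81 - 121*(-19) = 81 + 2299 = 2380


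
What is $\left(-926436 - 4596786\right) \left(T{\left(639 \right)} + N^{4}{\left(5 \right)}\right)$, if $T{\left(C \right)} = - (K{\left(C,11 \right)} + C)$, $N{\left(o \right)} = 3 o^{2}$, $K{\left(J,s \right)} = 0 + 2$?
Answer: $-174754655708448$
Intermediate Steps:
$K{\left(J,s \right)} = 2$
$T{\left(C \right)} = -2 - C$ ($T{\left(C \right)} = - (2 + C) = -2 - C$)
$\left(-926436 - 4596786\right) \left(T{\left(639 \right)} + N^{4}{\left(5 \right)}\right) = \left(-926436 - 4596786\right) \left(\left(-2 - 639\right) + \left(3 \cdot 5^{2}\right)^{4}\right) = - 5523222 \left(\left(-2 - 639\right) + \left(3 \cdot 25\right)^{4}\right) = - 5523222 \left(-641 + 75^{4}\right) = - 5523222 \left(-641 + 31640625\right) = \left(-5523222\right) 31639984 = -174754655708448$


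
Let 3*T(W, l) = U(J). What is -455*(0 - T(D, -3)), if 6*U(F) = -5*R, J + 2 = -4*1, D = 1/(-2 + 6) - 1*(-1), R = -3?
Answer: 2275/6 ≈ 379.17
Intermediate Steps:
D = 5/4 (D = 1/4 + 1 = ¼ + 1 = 5/4 ≈ 1.2500)
J = -6 (J = -2 - 4*1 = -2 - 4 = -6)
U(F) = 5/2 (U(F) = (-5*(-3))/6 = (⅙)*15 = 5/2)
T(W, l) = ⅚ (T(W, l) = (⅓)*(5/2) = ⅚)
-455*(0 - T(D, -3)) = -455*(0 - 1*⅚) = -455*(0 - ⅚) = -455*(-⅚) = 2275/6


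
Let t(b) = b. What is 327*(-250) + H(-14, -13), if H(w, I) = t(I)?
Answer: -81763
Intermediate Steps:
H(w, I) = I
327*(-250) + H(-14, -13) = 327*(-250) - 13 = -81750 - 13 = -81763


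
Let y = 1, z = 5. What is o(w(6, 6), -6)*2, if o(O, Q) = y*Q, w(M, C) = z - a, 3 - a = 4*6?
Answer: -12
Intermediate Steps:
a = -21 (a = 3 - 4*6 = 3 - 1*24 = 3 - 24 = -21)
w(M, C) = 26 (w(M, C) = 5 - 1*(-21) = 5 + 21 = 26)
o(O, Q) = Q (o(O, Q) = 1*Q = Q)
o(w(6, 6), -6)*2 = -6*2 = -12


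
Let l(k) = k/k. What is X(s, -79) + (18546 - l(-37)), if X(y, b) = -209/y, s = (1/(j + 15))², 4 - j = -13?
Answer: -195471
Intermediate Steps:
j = 17 (j = 4 - 1*(-13) = 4 + 13 = 17)
l(k) = 1
s = 1/1024 (s = (1/(17 + 15))² = (1/32)² = 1/1024 ≈ 0.00097656)
X(s, -79) + (18546 - l(-37)) = -209/1/1024 + (18546 - 1*1) = -209*1024 + (18546 - 1) = -214016 + 18545 = -195471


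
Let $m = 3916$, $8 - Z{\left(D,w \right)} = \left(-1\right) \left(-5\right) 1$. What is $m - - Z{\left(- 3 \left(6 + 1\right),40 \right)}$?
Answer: $3919$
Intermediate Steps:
$Z{\left(D,w \right)} = 3$ ($Z{\left(D,w \right)} = 8 - \left(-1\right) \left(-5\right) 1 = 8 - 5 \cdot 1 = 8 - 5 = 3$)
$m - - Z{\left(- 3 \left(6 + 1\right),40 \right)} = 3916 - \left(-1\right) 3 = 3916 - -3 = 3916 + 3 = 3919$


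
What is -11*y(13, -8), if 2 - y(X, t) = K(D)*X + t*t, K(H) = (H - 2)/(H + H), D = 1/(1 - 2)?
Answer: 1793/2 ≈ 896.50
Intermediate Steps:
D = -1 (D = 1/(-1) = -1)
K(H) = (-2 + H)/(2*H) (K(H) = (-2 + H)/((2*H)) = (-2 + H)*(1/(2*H)) = (-2 + H)/(2*H))
y(X, t) = 2 - t² - 3*X/2 (y(X, t) = 2 - (((½)*(-2 - 1)/(-1))*X + t*t) = 2 - (((½)*(-1)*(-3))*X + t²) = 2 - (3*X/2 + t²) = 2 - (t² + 3*X/2) = 2 + (-t² - 3*X/2) = 2 - t² - 3*X/2)
-11*y(13, -8) = -11*(2 - 1*(-8)² - 3/2*13) = -11*(2 - 1*64 - 39/2) = -11*(2 - 64 - 39/2) = -11*(-163/2) = 1793/2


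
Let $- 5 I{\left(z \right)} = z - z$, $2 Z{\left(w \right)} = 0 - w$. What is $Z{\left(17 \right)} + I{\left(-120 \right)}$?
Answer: $- \frac{17}{2} \approx -8.5$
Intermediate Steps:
$Z{\left(w \right)} = - \frac{w}{2}$ ($Z{\left(w \right)} = \frac{0 - w}{2} = \frac{\left(-1\right) w}{2} = - \frac{w}{2}$)
$I{\left(z \right)} = 0$ ($I{\left(z \right)} = - \frac{z - z}{5} = \left(- \frac{1}{5}\right) 0 = 0$)
$Z{\left(17 \right)} + I{\left(-120 \right)} = \left(- \frac{1}{2}\right) 17 + 0 = - \frac{17}{2} + 0 = - \frac{17}{2}$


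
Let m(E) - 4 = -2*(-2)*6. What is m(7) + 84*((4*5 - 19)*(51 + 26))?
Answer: 6496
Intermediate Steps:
m(E) = 28 (m(E) = 4 - 2*(-2)*6 = 4 + 4*6 = 4 + 24 = 28)
m(7) + 84*((4*5 - 19)*(51 + 26)) = 28 + 84*((4*5 - 19)*(51 + 26)) = 28 + 84*((20 - 19)*77) = 28 + 84*(1*77) = 28 + 84*77 = 28 + 6468 = 6496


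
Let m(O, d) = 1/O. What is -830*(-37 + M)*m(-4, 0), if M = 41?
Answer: 830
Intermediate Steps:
-830*(-37 + M)*m(-4, 0) = -830*(-37 + 41)/(-4) = -3320*(-1)/4 = -830*(-1) = 830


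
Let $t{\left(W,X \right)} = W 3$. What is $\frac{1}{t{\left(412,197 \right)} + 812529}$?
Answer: $\frac{1}{813765} \approx 1.2289 \cdot 10^{-6}$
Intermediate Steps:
$t{\left(W,X \right)} = 3 W$
$\frac{1}{t{\left(412,197 \right)} + 812529} = \frac{1}{3 \cdot 412 + 812529} = \frac{1}{1236 + 812529} = \frac{1}{813765}$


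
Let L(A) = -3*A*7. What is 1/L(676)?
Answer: -1/14196 ≈ -7.0442e-5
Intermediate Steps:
L(A) = -21*A
1/L(676) = 1/(-21*676) = 1/(-14196) = -1/14196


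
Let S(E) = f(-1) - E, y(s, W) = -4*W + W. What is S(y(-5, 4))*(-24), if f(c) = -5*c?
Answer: -408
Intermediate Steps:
y(s, W) = -3*W
S(E) = 5 - E (S(E) = -5*(-1) - E = 5 - E)
S(y(-5, 4))*(-24) = (5 - (-3)*4)*(-24) = (5 - 1*(-12))*(-24) = (5 + 12)*(-24) = 17*(-24) = -408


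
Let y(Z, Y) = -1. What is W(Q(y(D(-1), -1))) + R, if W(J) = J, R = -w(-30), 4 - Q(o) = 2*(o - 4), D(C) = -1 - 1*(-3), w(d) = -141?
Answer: 155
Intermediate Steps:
D(C) = 2 (D(C) = -1 + 3 = 2)
Q(o) = 12 - 2*o (Q(o) = 4 - 2*(o - 4) = 4 - 2*(-4 + o) = 4 - (-8 + 2*o) = 4 + (8 - 2*o) = 12 - 2*o)
R = 141 (R = -1*(-141) = 141)
W(Q(y(D(-1), -1))) + R = (12 - 2*(-1)) + 141 = (12 + 2) + 141 = 14 + 141 = 155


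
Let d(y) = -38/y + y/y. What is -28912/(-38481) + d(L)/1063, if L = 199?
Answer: 6122153185/8140155297 ≈ 0.75209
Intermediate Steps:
d(y) = 1 - 38/y (d(y) = -38/y + 1 = 1 - 38/y)
-28912/(-38481) + d(L)/1063 = -28912/(-38481) + ((-38 + 199)/199)/1063 = -28912*(-1/38481) + ((1/199)*161)*(1/1063) = 28912/38481 + (161/199)*(1/1063) = 28912/38481 + 161/211537 = 6122153185/8140155297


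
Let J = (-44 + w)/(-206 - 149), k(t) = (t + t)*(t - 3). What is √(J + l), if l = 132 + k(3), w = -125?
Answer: √16695295/355 ≈ 11.510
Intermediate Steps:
k(t) = 2*t*(-3 + t) (k(t) = (2*t)*(-3 + t) = 2*t*(-3 + t))
J = 169/355 (J = (-44 - 125)/(-206 - 149) = -169/(-355) = -169*(-1/355) = 169/355 ≈ 0.47606)
l = 132 (l = 132 + 2*3*(-3 + 3) = 132 + 2*3*0 = 132 + 0 = 132)
√(J + l) = √(169/355 + 132) = √(47029/355) = √16695295/355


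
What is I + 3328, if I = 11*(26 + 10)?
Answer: 3724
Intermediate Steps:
I = 396 (I = 11*36 = 396)
I + 3328 = 396 + 3328 = 3724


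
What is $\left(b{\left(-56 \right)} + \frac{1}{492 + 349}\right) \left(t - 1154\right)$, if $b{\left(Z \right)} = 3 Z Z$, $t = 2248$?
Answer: $\frac{8655869126}{841} \approx 1.0292 \cdot 10^{7}$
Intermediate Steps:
$b{\left(Z \right)} = 3 Z^{2}$
$\left(b{\left(-56 \right)} + \frac{1}{492 + 349}\right) \left(t - 1154\right) = \left(3 \left(-56\right)^{2} + \frac{1}{492 + 349}\right) \left(2248 - 1154\right) = \left(3 \cdot 3136 + \frac{1}{841}\right) 1094 = \left(9408 + \frac{1}{841}\right) 1094 = \frac{7912129}{841} \cdot 1094 = \frac{8655869126}{841}$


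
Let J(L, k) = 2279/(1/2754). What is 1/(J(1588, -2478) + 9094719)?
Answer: 1/15371085 ≈ 6.5057e-8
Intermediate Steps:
J(L, k) = 6276366 (J(L, k) = 2279/(1/2754) = 2279*2754 = 6276366)
1/(J(1588, -2478) + 9094719) = 1/(6276366 + 9094719) = 1/15371085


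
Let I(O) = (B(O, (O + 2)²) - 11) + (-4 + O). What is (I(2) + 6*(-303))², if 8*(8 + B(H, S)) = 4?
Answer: 13520329/4 ≈ 3.3801e+6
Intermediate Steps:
B(H, S) = -15/2 (B(H, S) = -8 + (⅛)*4 = -8 + ½ = -15/2)
I(O) = -45/2 + O (I(O) = (-15/2 - 11) + (-4 + O) = -37/2 + (-4 + O) = -45/2 + O)
(I(2) + 6*(-303))² = ((-45/2 + 2) + 6*(-303))² = (-41/2 - 1818)² = (-3677/2)² = 13520329/4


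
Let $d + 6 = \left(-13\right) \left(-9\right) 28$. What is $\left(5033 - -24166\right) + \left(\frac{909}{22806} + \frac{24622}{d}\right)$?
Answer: $\frac{121005446119}{4143090} \approx 29207.0$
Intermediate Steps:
$d = 3270$ ($d = -6 + \left(-13\right) \left(-9\right) 28 = -6 + 117 \cdot 28 = -6 + 3276 = 3270$)
$\left(5033 - -24166\right) + \left(\frac{909}{22806} + \frac{24622}{d}\right) = \left(5033 - -24166\right) + \left(\frac{909}{22806} + \frac{24622}{3270}\right) = \left(5033 + 24166\right) + \left(909 \cdot \frac{1}{22806} + 24622 \cdot \frac{1}{3270}\right) = 29199 + \left(\frac{101}{2534} + \frac{12311}{1635}\right) = 29199 + \frac{31361209}{4143090} = \frac{121005446119}{4143090}$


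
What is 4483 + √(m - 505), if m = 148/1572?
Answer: 4483 + 2*I*√19495551/393 ≈ 4483.0 + 22.47*I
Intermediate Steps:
m = 37/393 (m = 148*(1/1572) = 37/393 ≈ 0.094148)
4483 + √(m - 505) = 4483 + √(37/393 - 505) = 4483 + √(-198428/393) = 4483 + 2*I*√19495551/393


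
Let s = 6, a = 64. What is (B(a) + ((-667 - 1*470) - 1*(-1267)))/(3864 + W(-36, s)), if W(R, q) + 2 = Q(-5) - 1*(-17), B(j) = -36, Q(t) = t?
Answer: 47/1937 ≈ 0.024264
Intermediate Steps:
W(R, q) = 10 (W(R, q) = -2 + (-5 - 1*(-17)) = -2 + (-5 + 17) = -2 + 12 = 10)
(B(a) + ((-667 - 1*470) - 1*(-1267)))/(3864 + W(-36, s)) = (-36 + ((-667 - 1*470) - 1*(-1267)))/(3864 + 10) = (-36 + ((-667 - 470) + 1267))/3874 = (-36 + (-1137 + 1267))*(1/3874) = (-36 + 130)*(1/3874) = 94*(1/3874) = 47/1937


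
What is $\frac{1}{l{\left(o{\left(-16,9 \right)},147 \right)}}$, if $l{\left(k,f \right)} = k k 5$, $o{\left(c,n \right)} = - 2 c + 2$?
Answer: $\frac{1}{5780} \approx 0.00017301$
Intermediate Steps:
$o{\left(c,n \right)} = 2 - 2 c$
$l{\left(k,f \right)} = 5 k^{2}$ ($l{\left(k,f \right)} = k^{2} \cdot 5 = 5 k^{2}$)
$\frac{1}{l{\left(o{\left(-16,9 \right)},147 \right)}} = \frac{1}{5 \left(2 - -32\right)^{2}} = \frac{1}{5 \left(2 + 32\right)^{2}} = \frac{1}{5 \cdot 34^{2}} = \frac{1}{5 \cdot 1156} = \frac{1}{5780}$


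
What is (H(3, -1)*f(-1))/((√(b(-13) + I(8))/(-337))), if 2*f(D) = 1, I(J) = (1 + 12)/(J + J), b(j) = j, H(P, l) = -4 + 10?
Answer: 1348*I*√195/65 ≈ 289.6*I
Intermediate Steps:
H(P, l) = 6
I(J) = 13/(2*J) (I(J) = 13/((2*J)) = 13*(1/(2*J)) = 13/(2*J))
f(D) = ½ (f(D) = (½)*1 = ½)
(H(3, -1)*f(-1))/((√(b(-13) + I(8))/(-337))) = (6*(½))/((√(-13 + (13/2)/8)/(-337))) = 3/((√(-13 + (13/2)*(⅛))*(-1/337))) = 3/((√(-13 + 13/16)*(-1/337))) = 3/((√(-195/16)*(-1/337))) = 3/(((I*√195/4)*(-1/337))) = 3/((-I*√195/1348)) = 3*(1348*I*√195/195) = 1348*I*√195/65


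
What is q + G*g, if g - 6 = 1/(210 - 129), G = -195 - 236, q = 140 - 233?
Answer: -217430/81 ≈ -2684.3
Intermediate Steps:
q = -93
G = -431
g = 487/81 (g = 6 + 1/(210 - 129) = 6 + 1/81 = 487/81 ≈ 6.0123)
q + G*g = -93 - 431*487/81 = -93 - 209897/81 = -217430/81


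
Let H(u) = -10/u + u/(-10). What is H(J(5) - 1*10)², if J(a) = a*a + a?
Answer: 25/4 ≈ 6.2500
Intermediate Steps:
J(a) = a + a² (J(a) = a² + a = a + a²)
H(u) = -10/u - u/10 (H(u) = -10/u + u*(-⅒) = -10/u - u/10)
H(J(5) - 1*10)² = (-10/(5*(1 + 5) - 1*10) - (5*(1 + 5) - 1*10)/10)² = (-10/(5*6 - 10) - (5*6 - 10)/10)² = (-10/(30 - 10) - (30 - 10)/10)² = (-10/20 - ⅒*20)² = (-10*1/20 - 2)² = (-½ - 2)² = (-5/2)² = 25/4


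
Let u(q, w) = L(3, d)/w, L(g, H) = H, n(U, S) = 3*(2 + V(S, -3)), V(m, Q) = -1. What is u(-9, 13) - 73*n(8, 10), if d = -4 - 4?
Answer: -2855/13 ≈ -219.62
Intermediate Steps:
d = -8
n(U, S) = 3 (n(U, S) = 3*(2 - 1) = 3*1 = 3)
u(q, w) = -8/w
u(-9, 13) - 73*n(8, 10) = -8/13 - 73*3 = -8*1/13 - 219 = -8/13 - 219 = -2855/13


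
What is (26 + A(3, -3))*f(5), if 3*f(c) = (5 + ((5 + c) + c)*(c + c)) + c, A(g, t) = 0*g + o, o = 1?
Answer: 1440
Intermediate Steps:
A(g, t) = 1 (A(g, t) = 0*g + 1 = 0 + 1 = 1)
f(c) = 5/3 + c/3 + 2*c*(5 + 2*c)/3 (f(c) = ((5 + ((5 + c) + c)*(c + c)) + c)/3 = ((5 + (5 + 2*c)*(2*c)) + c)/3 = ((5 + 2*c*(5 + 2*c)) + c)/3 = (5 + c + 2*c*(5 + 2*c))/3 = 5/3 + c/3 + 2*c*(5 + 2*c)/3)
(26 + A(3, -3))*f(5) = (26 + 1)*(5/3 + (4/3)*5² + (11/3)*5) = 27*(5/3 + (4/3)*25 + 55/3) = 27*(5/3 + 100/3 + 55/3) = 27*(160/3) = 1440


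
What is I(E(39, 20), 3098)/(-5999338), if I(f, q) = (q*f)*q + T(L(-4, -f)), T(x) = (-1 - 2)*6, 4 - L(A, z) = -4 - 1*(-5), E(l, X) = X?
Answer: -95976031/2999669 ≈ -31.996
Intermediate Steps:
L(A, z) = 3 (L(A, z) = 4 - (-4 - 1*(-5)) = 4 - (-4 + 5) = 4 - 1*1 = 4 - 1 = 3)
T(x) = -18 (T(x) = -3*6 = -18)
I(f, q) = -18 + f*q² (I(f, q) = (q*f)*q - 18 = (f*q)*q - 18 = f*q² - 18 = -18 + f*q²)
I(E(39, 20), 3098)/(-5999338) = (-18 + 20*3098²)/(-5999338) = (-18 + 20*9597604)*(-1/5999338) = (-18 + 191952080)*(-1/5999338) = 191952062*(-1/5999338) = -95976031/2999669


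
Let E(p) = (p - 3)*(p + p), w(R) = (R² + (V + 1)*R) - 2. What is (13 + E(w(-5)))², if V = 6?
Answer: 139129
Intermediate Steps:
w(R) = -2 + R² + 7*R (w(R) = (R² + (6 + 1)*R) - 2 = (R² + 7*R) - 2 = -2 + R² + 7*R)
E(p) = 2*p*(-3 + p) (E(p) = (-3 + p)*(2*p) = 2*p*(-3 + p))
(13 + E(w(-5)))² = (13 + 2*(-2 + (-5)² + 7*(-5))*(-3 + (-2 + (-5)² + 7*(-5))))² = (13 + 2*(-2 + 25 - 35)*(-3 + (-2 + 25 - 35)))² = (13 + 2*(-12)*(-3 - 12))² = (13 + 2*(-12)*(-15))² = (13 + 360)² = 373² = 139129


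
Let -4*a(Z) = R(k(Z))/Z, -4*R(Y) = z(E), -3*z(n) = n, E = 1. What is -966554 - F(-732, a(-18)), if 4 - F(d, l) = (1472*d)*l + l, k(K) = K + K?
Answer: -836183615/864 ≈ -9.6781e+5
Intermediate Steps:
k(K) = 2*K
z(n) = -n/3
R(Y) = 1/12 (R(Y) = -(-1)/12 = -1/4*(-1/3) = 1/12)
a(Z) = -1/(48*Z)
F(d, l) = 4 - l - 1472*d*l (F(d, l) = 4 - ((1472*d)*l + l) = 4 - (1472*d*l + l) = 4 - (l + 1472*d*l) = 4 + (-l - 1472*d*l) = 4 - l - 1472*d*l)
-966554 - F(-732, a(-18)) = -966554 - (4 - (-1)/(48*(-18)) - 1472*(-732)*(-1/48/(-18))) = -966554 - (4 - (-1)*(-1)/(48*18) - 1472*(-732)*(-1/48*(-1/18))) = -966554 - (4 - 1*1/864 - 1472*(-732)*1/864) = -966554 - (4 - 1/864 + 11224/9) = -966554 - 1*1080959/864 = -966554 - 1080959/864 = -836183615/864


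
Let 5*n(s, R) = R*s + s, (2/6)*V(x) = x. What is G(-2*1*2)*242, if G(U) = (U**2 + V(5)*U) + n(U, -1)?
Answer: -10648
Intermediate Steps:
V(x) = 3*x
n(s, R) = s/5 + R*s/5 (n(s, R) = (R*s + s)/5 = (s + R*s)/5 = s/5 + R*s/5)
G(U) = U**2 + 15*U (G(U) = (U**2 + (3*5)*U) + U*(1 - 1)/5 = (U**2 + 15*U) + (1/5)*U*0 = (U**2 + 15*U) + 0 = U**2 + 15*U)
G(-2*1*2)*242 = ((-2*1*2)*(15 - 2*1*2))*242 = ((-2*2)*(15 - 2*2))*242 = -4*(15 - 4)*242 = -4*11*242 = -44*242 = -10648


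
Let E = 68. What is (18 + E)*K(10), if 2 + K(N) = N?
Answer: 688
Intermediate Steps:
K(N) = -2 + N
(18 + E)*K(10) = (18 + 68)*(-2 + 10) = 86*8 = 688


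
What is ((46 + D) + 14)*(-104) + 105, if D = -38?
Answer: -2183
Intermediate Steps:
((46 + D) + 14)*(-104) + 105 = ((46 - 38) + 14)*(-104) + 105 = (8 + 14)*(-104) + 105 = 22*(-104) + 105 = -2288 + 105 = -2183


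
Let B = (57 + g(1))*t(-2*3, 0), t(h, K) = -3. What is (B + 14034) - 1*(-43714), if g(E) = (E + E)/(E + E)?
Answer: 57574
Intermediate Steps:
g(E) = 1 (g(E) = (2*E)/((2*E)) = (2*E)*(1/(2*E)) = 1)
B = -174 (B = (57 + 1)*(-3) = 58*(-3) = -174)
(B + 14034) - 1*(-43714) = (-174 + 14034) - 1*(-43714) = 13860 + 43714 = 57574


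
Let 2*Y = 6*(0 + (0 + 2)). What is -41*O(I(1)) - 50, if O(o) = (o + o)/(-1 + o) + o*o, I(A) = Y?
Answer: -8122/5 ≈ -1624.4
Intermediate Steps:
Y = 6 (Y = (6*(0 + (0 + 2)))/2 = (6*(0 + 2))/2 = (6*2)/2 = (1/2)*12 = 6)
I(A) = 6
O(o) = o**2 + 2*o/(-1 + o) (O(o) = (2*o)/(-1 + o) + o**2 = 2*o/(-1 + o) + o**2 = o**2 + 2*o/(-1 + o))
-41*O(I(1)) - 50 = -246*(2 + 6**2 - 1*6)/(-1 + 6) - 50 = -246*(2 + 36 - 6)/5 - 50 = -246*32/5 - 50 = -41*192/5 - 50 = -7872/5 - 50 = -8122/5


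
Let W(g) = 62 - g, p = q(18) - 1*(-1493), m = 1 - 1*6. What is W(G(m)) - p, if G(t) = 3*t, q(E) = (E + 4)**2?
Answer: -1900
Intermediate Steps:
q(E) = (4 + E)**2
m = -5 (m = 1 - 6 = -5)
p = 1977 (p = (4 + 18)**2 - 1*(-1493) = 22**2 + 1493 = 484 + 1493 = 1977)
W(G(m)) - p = (62 - 3*(-5)) - 1*1977 = (62 - 1*(-15)) - 1977 = (62 + 15) - 1977 = 77 - 1977 = -1900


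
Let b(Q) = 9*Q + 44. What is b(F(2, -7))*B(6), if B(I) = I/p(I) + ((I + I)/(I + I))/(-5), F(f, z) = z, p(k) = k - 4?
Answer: -266/5 ≈ -53.200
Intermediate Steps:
p(k) = -4 + k
B(I) = -⅕ + I/(-4 + I) (B(I) = I/(-4 + I) + ((I + I)/(I + I))/(-5) = I/(-4 + I) + ((2*I)/((2*I)))*(-⅕) = I/(-4 + I) + ((2*I)*(1/(2*I)))*(-⅕) = I/(-4 + I) + 1*(-⅕) = I/(-4 + I) - ⅕ = -⅕ + I/(-4 + I))
b(Q) = 44 + 9*Q
b(F(2, -7))*B(6) = (44 + 9*(-7))*(4*(1 + 6)/(5*(-4 + 6))) = (44 - 63)*((⅘)*7/2) = -76*7/(5*2) = -19*14/5 = -266/5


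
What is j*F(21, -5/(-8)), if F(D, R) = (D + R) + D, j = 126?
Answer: 21483/4 ≈ 5370.8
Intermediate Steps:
F(D, R) = R + 2*D
j*F(21, -5/(-8)) = 126*(-5/(-8) + 2*21) = 126*(-5*(-⅛) + 42) = 126*(5/8 + 42) = 126*(341/8) = 21483/4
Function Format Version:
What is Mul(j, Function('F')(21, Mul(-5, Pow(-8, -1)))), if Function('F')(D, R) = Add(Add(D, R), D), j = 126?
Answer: Rational(21483, 4) ≈ 5370.8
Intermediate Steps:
Function('F')(D, R) = Add(R, Mul(2, D))
Mul(j, Function('F')(21, Mul(-5, Pow(-8, -1)))) = Mul(126, Add(Mul(-5, Pow(-8, -1)), Mul(2, 21))) = Mul(126, Add(Mul(-5, Rational(-1, 8)), 42)) = Mul(126, Add(Rational(5, 8), 42)) = Mul(126, Rational(341, 8)) = Rational(21483, 4)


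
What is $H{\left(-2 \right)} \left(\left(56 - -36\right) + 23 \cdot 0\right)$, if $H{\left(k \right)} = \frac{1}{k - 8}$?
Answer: $- \frac{46}{5} \approx -9.2$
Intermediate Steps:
$H{\left(k \right)} = \frac{1}{-8 + k}$
$H{\left(-2 \right)} \left(\left(56 - -36\right) + 23 \cdot 0\right) = \frac{\left(56 - -36\right) + 23 \cdot 0}{-8 - 2} = \frac{\left(56 + 36\right) + 0}{-10} = - \frac{92 + 0}{10} = \left(- \frac{1}{10}\right) 92 = - \frac{46}{5}$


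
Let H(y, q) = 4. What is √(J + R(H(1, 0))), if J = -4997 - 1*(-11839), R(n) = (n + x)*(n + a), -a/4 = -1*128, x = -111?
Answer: I*√48370 ≈ 219.93*I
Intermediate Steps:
a = 512 (a = -(-4)*128 = -4*(-128) = 512)
R(n) = (-111 + n)*(512 + n) (R(n) = (n - 111)*(n + 512) = (-111 + n)*(512 + n))
J = 6842 (J = -4997 + 11839 = 6842)
√(J + R(H(1, 0))) = √(6842 + (-56832 + 4² + 401*4)) = √(6842 + (-56832 + 16 + 1604)) = √(6842 - 55212) = √(-48370) = I*√48370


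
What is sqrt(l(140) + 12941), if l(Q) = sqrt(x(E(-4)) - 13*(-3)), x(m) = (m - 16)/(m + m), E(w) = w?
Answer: sqrt(51764 + 2*sqrt(166))/2 ≈ 113.79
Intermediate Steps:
x(m) = (-16 + m)/(2*m) (x(m) = (-16 + m)/((2*m)) = (-16 + m)*(1/(2*m)) = (-16 + m)/(2*m))
l(Q) = sqrt(166)/2 (l(Q) = sqrt((1/2)*(-16 - 4)/(-4) - 13*(-3)) = sqrt((1/2)*(-1/4)*(-20) + 39) = sqrt(5/2 + 39) = sqrt(83/2) = sqrt(166)/2)
sqrt(l(140) + 12941) = sqrt(sqrt(166)/2 + 12941) = sqrt(12941 + sqrt(166)/2)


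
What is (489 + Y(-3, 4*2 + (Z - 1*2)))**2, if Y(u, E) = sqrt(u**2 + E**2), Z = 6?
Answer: 239274 + 2934*sqrt(17) ≈ 2.5137e+5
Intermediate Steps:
Y(u, E) = sqrt(E**2 + u**2)
(489 + Y(-3, 4*2 + (Z - 1*2)))**2 = (489 + sqrt((4*2 + (6 - 1*2))**2 + (-3)**2))**2 = (489 + sqrt((8 + (6 - 2))**2 + 9))**2 = (489 + sqrt((8 + 4)**2 + 9))**2 = (489 + sqrt(12**2 + 9))**2 = (489 + sqrt(144 + 9))**2 = (489 + sqrt(153))**2 = (489 + 3*sqrt(17))**2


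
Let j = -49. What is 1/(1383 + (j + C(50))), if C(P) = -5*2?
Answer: 1/1324 ≈ 0.00075529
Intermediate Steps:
C(P) = -10
1/(1383 + (j + C(50))) = 1/(1383 + (-49 - 10)) = 1/(1383 - 59) = 1/1324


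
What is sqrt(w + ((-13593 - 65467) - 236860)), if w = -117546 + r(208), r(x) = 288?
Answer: I*sqrt(433178) ≈ 658.16*I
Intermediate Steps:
w = -117258 (w = -117546 + 288 = -117258)
sqrt(w + ((-13593 - 65467) - 236860)) = sqrt(-117258 + ((-13593 - 65467) - 236860)) = sqrt(-117258 + (-79060 - 236860)) = sqrt(-117258 - 315920) = sqrt(-433178) = I*sqrt(433178)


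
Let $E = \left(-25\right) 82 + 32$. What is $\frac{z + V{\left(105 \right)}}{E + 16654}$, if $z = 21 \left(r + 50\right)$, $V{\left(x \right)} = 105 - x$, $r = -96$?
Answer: $- \frac{483}{7318} \approx -0.066002$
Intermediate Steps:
$E = -2018$ ($E = -2050 + 32 = -2018$)
$z = -966$ ($z = 21 \left(-96 + 50\right) = 21 \left(-46\right) = -966$)
$\frac{z + V{\left(105 \right)}}{E + 16654} = \frac{-966 + \left(105 - 105\right)}{-2018 + 16654} = \frac{-966 + \left(105 - 105\right)}{14636} = \left(-966 + 0\right) \frac{1}{14636} = \left(-966\right) \frac{1}{14636} = - \frac{483}{7318}$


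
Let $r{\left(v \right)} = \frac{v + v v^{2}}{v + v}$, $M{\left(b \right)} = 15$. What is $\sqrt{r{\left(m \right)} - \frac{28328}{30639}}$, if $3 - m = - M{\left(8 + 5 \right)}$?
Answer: $\frac{\sqrt{606714642282}}{61278} \approx 12.711$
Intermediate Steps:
$m = 18$ ($m = 3 - \left(-1\right) 15 = 3 - -15 = 3 + 15 = 18$)
$r{\left(v \right)} = \frac{v + v^{3}}{2 v}$
$\sqrt{r{\left(m \right)} - \frac{28328}{30639}} = \sqrt{\left(\frac{1}{2} + \frac{18^{2}}{2}\right) - \frac{28328}{30639}} = \sqrt{\left(\frac{1}{2} + \frac{1}{2} \cdot 324\right) - \frac{28328}{30639}} = \sqrt{\left(\frac{1}{2} + 162\right) - \frac{28328}{30639}} = \sqrt{\frac{325}{2} - \frac{28328}{30639}} = \sqrt{\frac{9901019}{61278}} = \frac{\sqrt{606714642282}}{61278}$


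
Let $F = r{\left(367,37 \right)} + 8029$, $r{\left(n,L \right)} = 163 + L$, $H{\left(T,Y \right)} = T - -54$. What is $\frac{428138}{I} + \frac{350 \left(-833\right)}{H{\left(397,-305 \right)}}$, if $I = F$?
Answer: $- \frac{2206074712}{3711279} \approx -594.42$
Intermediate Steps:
$H{\left(T,Y \right)} = 54 + T$ ($H{\left(T,Y \right)} = T + 54 = 54 + T$)
$F = 8229$ ($F = \left(163 + 37\right) + 8029 = 200 + 8029 = 8229$)
$I = 8229$
$\frac{428138}{I} + \frac{350 \left(-833\right)}{H{\left(397,-305 \right)}} = \frac{428138}{8229} + \frac{350 \left(-833\right)}{54 + 397} = 428138 \cdot \frac{1}{8229} - \frac{291550}{451} = \frac{428138}{8229} - \frac{291550}{451} = - \frac{2206074712}{3711279}$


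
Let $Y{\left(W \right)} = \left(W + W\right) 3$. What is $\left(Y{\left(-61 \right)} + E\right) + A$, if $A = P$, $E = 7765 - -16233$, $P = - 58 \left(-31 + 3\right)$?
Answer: $25256$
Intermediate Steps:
$P = 1624$ ($P = \left(-58\right) \left(-28\right) = 1624$)
$E = 23998$ ($E = 7765 + 16233 = 23998$)
$Y{\left(W \right)} = 6 W$ ($Y{\left(W \right)} = 2 W 3 = 6 W$)
$A = 1624$
$\left(Y{\left(-61 \right)} + E\right) + A = \left(6 \left(-61\right) + 23998\right) + 1624 = \left(-366 + 23998\right) + 1624 = 23632 + 1624 = 25256$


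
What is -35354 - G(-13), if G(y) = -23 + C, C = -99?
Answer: -35232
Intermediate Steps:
G(y) = -122 (G(y) = -23 - 99 = -122)
-35354 - G(-13) = -35354 - 1*(-122) = -35354 + 122 = -35232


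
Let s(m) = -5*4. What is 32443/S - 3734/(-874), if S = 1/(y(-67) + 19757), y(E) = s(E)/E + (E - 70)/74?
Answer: 1388659702972223/2166646 ≈ 6.4093e+8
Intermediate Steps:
s(m) = -20
y(E) = -35/37 - 20/E + E/74 (y(E) = -20/E + (E - 70)/74 = -20/E + (-70 + E)*(1/74) = -20/E + (-35/37 + E/74) = -35/37 - 20/E + E/74)
S = 4958/97947507 (S = 1/((1/74)*(-1480 - 67*(-70 - 67))/(-67) + 19757) = 1/((1/74)*(-1/67)*(-1480 - 67*(-137)) + 19757) = 1/((1/74)*(-1/67)*(-1480 + 9179) + 19757) = 1/((1/74)*(-1/67)*7699 + 19757) = 1/(-7699/4958 + 19757) = 1/(97947507/4958) = 4958/97947507 ≈ 5.0619e-5)
32443/S - 3734/(-874) = 32443/(4958/97947507) - 3734/(-874) = 32443*(97947507/4958) - 3734*(-1/874) = 3177710969601/4958 + 1867/437 = 1388659702972223/2166646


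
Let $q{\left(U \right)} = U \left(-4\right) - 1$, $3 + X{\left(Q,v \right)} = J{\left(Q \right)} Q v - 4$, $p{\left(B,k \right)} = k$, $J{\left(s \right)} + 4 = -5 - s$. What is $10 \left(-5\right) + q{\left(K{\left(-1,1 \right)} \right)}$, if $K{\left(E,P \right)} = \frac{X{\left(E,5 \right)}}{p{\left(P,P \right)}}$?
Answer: $-183$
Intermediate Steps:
$J{\left(s \right)} = -9 - s$ ($J{\left(s \right)} = -4 - \left(5 + s\right) = -9 - s$)
$X{\left(Q,v \right)} = -7 + Q v \left(-9 - Q\right)$ ($X{\left(Q,v \right)} = -3 + \left(\left(-9 - Q\right) Q v - 4\right) = -3 + \left(Q \left(-9 - Q\right) v - 4\right) = -3 + \left(Q v \left(-9 - Q\right) - 4\right) = -3 + \left(-4 + Q v \left(-9 - Q\right)\right) = -7 + Q v \left(-9 - Q\right)$)
$K{\left(E,P \right)} = \frac{-7 - 5 E \left(9 + E\right)}{P}$ ($K{\left(E,P \right)} = \frac{-7 - E 5 \left(9 + E\right)}{P} = \frac{-7 - 5 E \left(9 + E\right)}{P}$)
$q{\left(U \right)} = -1 - 4 U$ ($q{\left(U \right)} = - 4 U - 1 = -1 - 4 U$)
$10 \left(-5\right) + q{\left(K{\left(-1,1 \right)} \right)} = 10 \left(-5\right) - \left(1 + 4 \frac{-7 - - 5 \left(9 - 1\right)}{1}\right) = -50 - \left(1 + 4 \cdot 1 \left(-7 - \left(-5\right) 8\right)\right) = -50 - \left(1 + 4 \cdot 1 \left(-7 + 40\right)\right) = -50 - \left(1 + 4 \cdot 1 \cdot 33\right) = -50 - 133 = -183$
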